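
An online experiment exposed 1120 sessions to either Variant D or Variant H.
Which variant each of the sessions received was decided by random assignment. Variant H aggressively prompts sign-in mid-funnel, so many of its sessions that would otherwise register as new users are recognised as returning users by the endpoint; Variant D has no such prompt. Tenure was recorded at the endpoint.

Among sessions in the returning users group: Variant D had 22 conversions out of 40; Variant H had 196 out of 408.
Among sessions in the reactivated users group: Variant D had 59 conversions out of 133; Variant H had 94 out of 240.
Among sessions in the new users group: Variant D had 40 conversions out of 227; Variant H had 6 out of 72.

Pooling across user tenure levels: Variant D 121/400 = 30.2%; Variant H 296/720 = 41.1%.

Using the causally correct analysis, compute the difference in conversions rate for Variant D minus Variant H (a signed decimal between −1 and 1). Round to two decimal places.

-0.11

User tenure is downstream of the variant. One should not condition on a consequence of treatment, so the overall rates are the right comparison.
The causal difference is the pooled difference: 0.302 − 0.411 = -0.109.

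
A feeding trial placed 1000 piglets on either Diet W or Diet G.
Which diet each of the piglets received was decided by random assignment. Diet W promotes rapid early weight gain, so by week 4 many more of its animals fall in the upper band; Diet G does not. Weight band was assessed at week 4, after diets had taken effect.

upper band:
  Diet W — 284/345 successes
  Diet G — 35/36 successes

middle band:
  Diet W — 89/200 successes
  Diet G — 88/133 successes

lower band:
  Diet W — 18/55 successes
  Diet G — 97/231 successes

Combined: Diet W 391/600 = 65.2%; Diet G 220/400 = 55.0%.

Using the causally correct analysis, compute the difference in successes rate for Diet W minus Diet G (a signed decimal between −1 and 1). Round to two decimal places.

Because the diet influences week-4 weight band, week-4 weight band is a post-treatment mediator, not a confounder. Stratifying on it would bias the estimate; the causal effect is the crude pooled difference.
The causal difference is the pooled difference: 0.652 − 0.550 = +0.102.

+0.10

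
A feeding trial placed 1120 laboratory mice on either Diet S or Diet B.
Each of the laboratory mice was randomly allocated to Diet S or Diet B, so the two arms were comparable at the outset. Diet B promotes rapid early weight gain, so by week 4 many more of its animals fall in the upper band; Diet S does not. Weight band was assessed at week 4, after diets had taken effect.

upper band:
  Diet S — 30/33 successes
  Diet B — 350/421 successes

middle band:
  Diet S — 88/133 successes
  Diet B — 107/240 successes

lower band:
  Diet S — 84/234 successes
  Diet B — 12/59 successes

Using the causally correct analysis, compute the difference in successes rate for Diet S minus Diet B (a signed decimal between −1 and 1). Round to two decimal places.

The week-4 weight band-specific comparison favours Diet S throughout, but the pooled figures favour Diet B. The question is whether to condition on week-4 weight band.
Week-4 weight band is downstream of the diet. One should not condition on a consequence of treatment, so the overall rates are the right comparison.
The causal difference is the pooled difference: 0.505 − 0.651 = -0.146.

-0.15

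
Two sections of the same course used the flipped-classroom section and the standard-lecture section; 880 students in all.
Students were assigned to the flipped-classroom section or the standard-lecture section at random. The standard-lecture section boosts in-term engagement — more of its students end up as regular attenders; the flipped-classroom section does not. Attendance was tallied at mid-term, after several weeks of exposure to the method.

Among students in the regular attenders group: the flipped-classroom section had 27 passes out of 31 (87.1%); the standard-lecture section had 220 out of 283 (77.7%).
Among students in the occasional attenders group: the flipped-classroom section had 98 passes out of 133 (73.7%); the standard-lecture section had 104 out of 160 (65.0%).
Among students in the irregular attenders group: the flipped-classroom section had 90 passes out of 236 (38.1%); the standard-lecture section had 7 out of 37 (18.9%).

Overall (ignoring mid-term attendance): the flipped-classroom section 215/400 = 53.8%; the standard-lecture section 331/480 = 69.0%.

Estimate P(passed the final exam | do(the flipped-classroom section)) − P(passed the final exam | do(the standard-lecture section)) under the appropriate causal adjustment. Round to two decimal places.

-0.15

Mid-term attendance is recorded after the teaching method and is itself shifted by it — it sits on the causal path from teaching method to outcome. Conditioning on a mediator would strip out part of the effect we want; the pooled comparison gives the total causal effect.
The causal difference is the pooled difference: 0.537 − 0.690 = -0.152.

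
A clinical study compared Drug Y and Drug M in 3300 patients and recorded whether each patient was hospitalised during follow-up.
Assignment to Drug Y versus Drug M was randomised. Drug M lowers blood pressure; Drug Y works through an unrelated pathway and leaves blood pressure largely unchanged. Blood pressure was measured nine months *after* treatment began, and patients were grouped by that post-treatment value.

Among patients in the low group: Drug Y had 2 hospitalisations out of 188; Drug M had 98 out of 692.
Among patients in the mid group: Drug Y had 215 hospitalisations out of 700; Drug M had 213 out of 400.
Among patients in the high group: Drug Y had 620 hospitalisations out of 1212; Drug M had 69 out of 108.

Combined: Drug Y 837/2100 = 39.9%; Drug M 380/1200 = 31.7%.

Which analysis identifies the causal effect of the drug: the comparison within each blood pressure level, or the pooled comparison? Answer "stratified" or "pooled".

The stratified and pooled comparisons disagree (Drug Y wins within each blood pressure; Drug M wins overall), so the answer turns on the causal role of blood pressure.
Blood pressure is recorded after the drug and is itself shifted by it — it sits on the causal path from drug to outcome. Conditioning on a mediator would strip out part of the effect we want; the pooled comparison gives the total causal effect.
Pooled: Drug Y 39.9% vs Drug M 31.7%; Drug M is lower overall.

pooled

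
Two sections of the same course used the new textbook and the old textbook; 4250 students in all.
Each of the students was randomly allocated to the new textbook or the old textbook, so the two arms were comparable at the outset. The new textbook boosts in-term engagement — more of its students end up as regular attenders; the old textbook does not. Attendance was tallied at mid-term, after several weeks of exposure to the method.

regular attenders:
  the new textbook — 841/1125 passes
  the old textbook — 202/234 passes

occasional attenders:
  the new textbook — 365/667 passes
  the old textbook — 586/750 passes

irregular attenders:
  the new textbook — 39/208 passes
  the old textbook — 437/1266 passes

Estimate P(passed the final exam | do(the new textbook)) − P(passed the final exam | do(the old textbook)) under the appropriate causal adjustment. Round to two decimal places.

+0.08

Because the teaching method influences mid-term attendance, mid-term attendance is a post-treatment mediator, not a confounder. Stratifying on it would bias the estimate; the causal effect is the crude pooled difference.
The causal difference is the pooled difference: 0.623 − 0.544 = +0.078.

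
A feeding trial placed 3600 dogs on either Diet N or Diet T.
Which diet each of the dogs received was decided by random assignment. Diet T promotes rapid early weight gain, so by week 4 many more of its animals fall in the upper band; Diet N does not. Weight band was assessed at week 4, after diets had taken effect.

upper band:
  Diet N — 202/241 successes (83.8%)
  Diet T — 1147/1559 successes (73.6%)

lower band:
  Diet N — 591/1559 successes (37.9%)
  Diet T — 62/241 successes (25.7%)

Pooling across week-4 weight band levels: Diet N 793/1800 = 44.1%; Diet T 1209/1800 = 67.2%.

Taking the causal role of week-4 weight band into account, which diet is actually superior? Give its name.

Diet T

The week-4 weight band-specific comparison favours Diet N throughout, but the pooled figures favour Diet T. The question is whether to condition on week-4 weight band.
Week-4 weight band is downstream of the diet. One should not condition on a consequence of treatment, so the overall rates are the right comparison.
Pooled: Diet N 44.1% vs Diet T 67.2%; Diet T is higher overall.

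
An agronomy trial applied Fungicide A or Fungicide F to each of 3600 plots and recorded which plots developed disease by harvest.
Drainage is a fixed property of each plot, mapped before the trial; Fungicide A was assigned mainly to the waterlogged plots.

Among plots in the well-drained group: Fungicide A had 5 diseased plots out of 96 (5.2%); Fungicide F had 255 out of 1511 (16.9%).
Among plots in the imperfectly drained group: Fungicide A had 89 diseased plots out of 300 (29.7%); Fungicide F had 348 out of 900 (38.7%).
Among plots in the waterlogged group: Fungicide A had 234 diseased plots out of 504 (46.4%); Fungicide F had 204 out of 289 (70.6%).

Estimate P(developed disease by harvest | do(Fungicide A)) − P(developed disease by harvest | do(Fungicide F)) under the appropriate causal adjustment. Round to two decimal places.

Since field drainage is a pre-existing factor (not a product of the fungicide) and it affects the outcome on its own, it is a confounder. The stratified rates, not the pooled rate, identify the causal effect.
Adjusting over the population distribution of field drainage: 0.446·(0.052−0.169) + 0.333·(0.297−0.387) + 0.220·(0.464−0.706) = -0.135.

-0.14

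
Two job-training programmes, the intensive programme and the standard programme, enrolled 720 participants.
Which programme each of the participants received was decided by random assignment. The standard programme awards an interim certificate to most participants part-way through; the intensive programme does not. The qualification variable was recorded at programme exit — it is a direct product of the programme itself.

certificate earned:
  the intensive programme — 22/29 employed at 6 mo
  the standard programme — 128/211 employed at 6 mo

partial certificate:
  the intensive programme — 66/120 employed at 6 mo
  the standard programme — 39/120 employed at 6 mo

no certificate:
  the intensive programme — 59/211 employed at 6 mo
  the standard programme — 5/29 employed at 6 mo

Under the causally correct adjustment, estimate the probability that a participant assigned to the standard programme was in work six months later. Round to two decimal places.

0.48

Because the programme influences qualification attained during the programme, qualification attained during the programme is a post-treatment mediator, not a confounder. Stratifying on it would bias the estimate; the causal effect is the crude pooled difference.
So P(outcome | do(the standard programme)) is just the pooled rate for the standard programme: 172/360 = 0.478.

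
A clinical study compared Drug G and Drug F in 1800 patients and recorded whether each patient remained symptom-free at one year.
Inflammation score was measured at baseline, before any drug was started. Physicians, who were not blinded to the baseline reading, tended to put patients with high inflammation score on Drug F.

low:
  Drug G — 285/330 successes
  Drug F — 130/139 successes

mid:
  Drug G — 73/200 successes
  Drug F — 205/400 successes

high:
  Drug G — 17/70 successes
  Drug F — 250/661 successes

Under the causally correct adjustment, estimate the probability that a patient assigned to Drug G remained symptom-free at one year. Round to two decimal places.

0.45

The inflammation score-specific comparison favours Drug F throughout, but the pooled figures favour Drug G. The question is whether to condition on inflammation score.
Inflammation score differs across drugs for reasons unrelated to any effect of the drug itself, and it separately predicts the outcome — a classic confounder. We must compare within inflammation score levels.
Standardising Drug G to the population inflammation score mix: 0.261·285/330 + 0.333·73/200 + 0.406·17/70 = 0.445.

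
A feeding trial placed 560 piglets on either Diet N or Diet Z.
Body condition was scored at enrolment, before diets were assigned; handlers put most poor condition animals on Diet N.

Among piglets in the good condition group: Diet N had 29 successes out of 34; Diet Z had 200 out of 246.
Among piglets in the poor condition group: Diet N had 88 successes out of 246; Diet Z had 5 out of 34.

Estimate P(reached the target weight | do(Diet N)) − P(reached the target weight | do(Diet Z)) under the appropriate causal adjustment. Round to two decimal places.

Starting body condition differs across diets for reasons unrelated to any effect of the diet itself, and it separately predicts the outcome — a classic confounder. We must compare within starting body condition levels.
Adjusting over the population distribution of starting body condition: 0.500·(0.853−0.813) + 0.500·(0.358−0.147) = +0.125.

+0.13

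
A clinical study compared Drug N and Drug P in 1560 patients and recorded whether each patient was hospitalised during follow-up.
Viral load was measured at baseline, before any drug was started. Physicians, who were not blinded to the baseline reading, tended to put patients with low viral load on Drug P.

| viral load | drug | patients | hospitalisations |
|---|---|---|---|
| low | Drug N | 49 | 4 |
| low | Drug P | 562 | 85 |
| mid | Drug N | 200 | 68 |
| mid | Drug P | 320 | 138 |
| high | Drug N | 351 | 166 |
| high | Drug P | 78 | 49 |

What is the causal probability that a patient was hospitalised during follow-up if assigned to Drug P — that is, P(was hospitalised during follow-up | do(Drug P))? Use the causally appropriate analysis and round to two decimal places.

0.38

The stratified and pooled comparisons disagree (Drug N wins within each viral load; Drug P wins overall), so the answer turns on the causal role of viral load.
Here viral load is a common cause — it drives both which drug a case falls under and the outcome. The crude comparison mixes populations; the stratum-specific rates are the causally relevant ones.
Standardising Drug P to the population viral load mix: 0.392·85/562 + 0.333·138/320 + 0.275·49/78 = 0.376.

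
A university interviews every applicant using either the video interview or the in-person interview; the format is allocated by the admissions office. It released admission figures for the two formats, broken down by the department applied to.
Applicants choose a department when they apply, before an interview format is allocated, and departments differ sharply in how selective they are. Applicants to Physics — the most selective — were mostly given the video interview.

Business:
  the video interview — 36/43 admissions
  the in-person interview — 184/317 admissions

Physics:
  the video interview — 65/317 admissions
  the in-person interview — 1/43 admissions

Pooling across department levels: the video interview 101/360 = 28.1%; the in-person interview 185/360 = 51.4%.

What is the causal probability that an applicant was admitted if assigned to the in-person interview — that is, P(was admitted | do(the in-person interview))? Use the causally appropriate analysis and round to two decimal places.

Department is set before the interview format has any effect — it is not caused by the interview format — and it independently drives the outcome. That makes it a confounder, so the causal comparison is within department levels.
Standardising the in-person interview to the population department mix: 0.500·184/317 + 0.500·1/43 = 0.302.

0.30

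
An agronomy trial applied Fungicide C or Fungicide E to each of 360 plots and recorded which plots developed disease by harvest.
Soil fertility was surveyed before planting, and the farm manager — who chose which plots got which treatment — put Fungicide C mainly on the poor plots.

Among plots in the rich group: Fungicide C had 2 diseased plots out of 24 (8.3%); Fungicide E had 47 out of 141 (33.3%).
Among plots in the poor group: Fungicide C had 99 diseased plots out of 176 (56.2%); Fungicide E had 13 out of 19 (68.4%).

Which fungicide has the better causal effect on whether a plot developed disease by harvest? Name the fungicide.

Fungicide C

Fungicide C is lower inside every soil fertility stratum but Fungicide E is lower in aggregate. Whether to stratify depends on how soil fertility relates to the fungicide.
Soil fertility is set before the fungicide has any effect — it is not caused by the fungicide — and it independently drives the outcome. That makes it a confounder, so the causal comparison is within soil fertility levels.
Within each level — rich: 8.3% vs 33.3%; poor: 56.2% vs 68.4% — Fungicide C is lower every time.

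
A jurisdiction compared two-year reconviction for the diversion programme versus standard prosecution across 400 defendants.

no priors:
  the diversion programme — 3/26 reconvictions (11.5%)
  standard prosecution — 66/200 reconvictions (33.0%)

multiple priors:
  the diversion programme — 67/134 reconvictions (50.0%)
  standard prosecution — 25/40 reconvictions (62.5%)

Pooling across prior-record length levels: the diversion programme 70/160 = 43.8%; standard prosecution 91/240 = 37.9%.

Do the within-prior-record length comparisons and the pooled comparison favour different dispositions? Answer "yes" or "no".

yes

Within each prior-record length level (no priors 11.5% vs 33.0%; multiple priors 50.0% vs 62.5%), the diversion programme has the lower rate every time. Pooled: 43.8% vs 37.9% — standard prosecution has the lower rate overall. The two comparisons disagree.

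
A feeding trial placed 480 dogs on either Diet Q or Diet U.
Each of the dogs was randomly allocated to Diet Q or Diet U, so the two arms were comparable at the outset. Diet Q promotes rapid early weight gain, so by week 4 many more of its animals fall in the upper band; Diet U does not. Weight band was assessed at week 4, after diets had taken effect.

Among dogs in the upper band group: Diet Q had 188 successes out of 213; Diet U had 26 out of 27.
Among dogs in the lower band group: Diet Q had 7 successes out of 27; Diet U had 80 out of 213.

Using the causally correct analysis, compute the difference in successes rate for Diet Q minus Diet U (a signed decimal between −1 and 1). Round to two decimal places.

+0.37

Week-4 weight band here is a post-treatment variable shaped by the diet; conditioning on it would introduce bias rather than remove it. The overall comparison is the causal one.
The causal difference is the pooled difference: 0.812 − 0.442 = +0.371.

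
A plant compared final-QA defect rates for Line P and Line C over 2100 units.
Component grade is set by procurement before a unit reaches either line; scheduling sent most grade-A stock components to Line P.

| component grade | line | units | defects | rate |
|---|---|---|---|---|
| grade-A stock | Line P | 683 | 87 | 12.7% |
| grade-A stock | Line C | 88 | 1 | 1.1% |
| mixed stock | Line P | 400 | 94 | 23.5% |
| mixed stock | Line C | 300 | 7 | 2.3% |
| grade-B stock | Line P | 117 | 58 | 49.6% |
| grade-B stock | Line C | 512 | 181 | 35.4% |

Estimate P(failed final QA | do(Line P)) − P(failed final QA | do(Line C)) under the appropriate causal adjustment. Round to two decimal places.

+0.16

The component grade-specific comparison favours Line C throughout, but the pooled figures favour Line P. The question is whether to condition on component grade.
The imbalance in component grade arose from how units were allocated, not from anything the line did; and component grade independently affects the outcome. The pooled gap is confounded — condition on component grade.
Adjusting over the population distribution of component grade: 0.367·(0.127−0.011) + 0.333·(0.235−0.023) + 0.300·(0.496−0.354) = +0.156.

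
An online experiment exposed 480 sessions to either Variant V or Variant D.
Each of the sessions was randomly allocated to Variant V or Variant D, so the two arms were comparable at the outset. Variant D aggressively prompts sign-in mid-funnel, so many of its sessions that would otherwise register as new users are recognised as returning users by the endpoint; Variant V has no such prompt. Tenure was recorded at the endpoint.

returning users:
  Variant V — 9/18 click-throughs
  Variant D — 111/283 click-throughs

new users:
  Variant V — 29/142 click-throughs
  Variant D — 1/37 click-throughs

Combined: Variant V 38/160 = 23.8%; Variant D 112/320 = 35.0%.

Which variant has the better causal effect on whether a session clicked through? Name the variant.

Variant D

Stratifying would compare variants among sessions the variants themselves sorted into user tenure groups — a form of selection on an intermediate. The unconditioned pooled rates give the total causal effect.
Pooled: Variant V 23.8% vs Variant D 35.0%; Variant D is higher overall.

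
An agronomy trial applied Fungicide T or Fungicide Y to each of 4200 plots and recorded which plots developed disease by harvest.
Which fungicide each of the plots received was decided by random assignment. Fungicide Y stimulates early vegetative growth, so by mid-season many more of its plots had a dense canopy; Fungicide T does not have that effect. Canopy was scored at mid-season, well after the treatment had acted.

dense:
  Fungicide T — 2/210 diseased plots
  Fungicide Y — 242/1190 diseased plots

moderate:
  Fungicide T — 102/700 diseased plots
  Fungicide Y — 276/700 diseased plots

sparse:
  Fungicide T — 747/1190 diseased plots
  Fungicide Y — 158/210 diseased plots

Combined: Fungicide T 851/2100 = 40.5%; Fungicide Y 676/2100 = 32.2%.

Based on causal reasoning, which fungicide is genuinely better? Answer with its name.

The distribution of mid-season canopy is itself part of what the fungicide does — it is an intermediate outcome. Holding it fixed would remove that part of the effect; the total effect is the pooled difference.
Pooled: Fungicide T 40.5% vs Fungicide Y 32.2%; Fungicide Y is lower overall.

Fungicide Y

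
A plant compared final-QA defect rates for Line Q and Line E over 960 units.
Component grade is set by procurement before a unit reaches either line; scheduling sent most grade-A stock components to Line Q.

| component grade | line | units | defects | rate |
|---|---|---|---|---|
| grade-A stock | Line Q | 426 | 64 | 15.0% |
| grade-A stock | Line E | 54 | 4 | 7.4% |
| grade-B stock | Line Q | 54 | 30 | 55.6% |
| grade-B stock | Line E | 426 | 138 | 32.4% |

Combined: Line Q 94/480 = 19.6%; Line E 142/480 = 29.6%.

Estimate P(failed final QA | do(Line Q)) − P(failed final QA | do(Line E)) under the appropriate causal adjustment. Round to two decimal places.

+0.15

Component grade satisfies the back-door criterion: it is not a descendant of the line, and it blocks the spurious path from line to outcome. Adjusting for it (i.e., using the within-component grade rates) gives the causal effect.
Adjusting over the population distribution of component grade: 0.500·(0.150−0.074) + 0.500·(0.556−0.324) = +0.154.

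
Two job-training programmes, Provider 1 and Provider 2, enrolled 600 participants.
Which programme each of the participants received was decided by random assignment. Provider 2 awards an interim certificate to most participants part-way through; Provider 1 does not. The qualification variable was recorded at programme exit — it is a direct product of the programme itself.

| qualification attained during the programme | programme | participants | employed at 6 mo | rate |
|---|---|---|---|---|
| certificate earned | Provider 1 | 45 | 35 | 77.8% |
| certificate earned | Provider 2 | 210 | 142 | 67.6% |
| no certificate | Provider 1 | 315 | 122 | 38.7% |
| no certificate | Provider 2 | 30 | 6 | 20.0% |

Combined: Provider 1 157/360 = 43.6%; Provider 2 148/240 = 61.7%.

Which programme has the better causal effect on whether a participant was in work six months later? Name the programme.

Provider 2

Because the programme influences qualification attained during the programme, qualification attained during the programme is a post-treatment mediator, not a confounder. Stratifying on it would bias the estimate; the causal effect is the crude pooled difference.
Pooled: Provider 1 43.6% vs Provider 2 61.7%; Provider 2 is higher overall.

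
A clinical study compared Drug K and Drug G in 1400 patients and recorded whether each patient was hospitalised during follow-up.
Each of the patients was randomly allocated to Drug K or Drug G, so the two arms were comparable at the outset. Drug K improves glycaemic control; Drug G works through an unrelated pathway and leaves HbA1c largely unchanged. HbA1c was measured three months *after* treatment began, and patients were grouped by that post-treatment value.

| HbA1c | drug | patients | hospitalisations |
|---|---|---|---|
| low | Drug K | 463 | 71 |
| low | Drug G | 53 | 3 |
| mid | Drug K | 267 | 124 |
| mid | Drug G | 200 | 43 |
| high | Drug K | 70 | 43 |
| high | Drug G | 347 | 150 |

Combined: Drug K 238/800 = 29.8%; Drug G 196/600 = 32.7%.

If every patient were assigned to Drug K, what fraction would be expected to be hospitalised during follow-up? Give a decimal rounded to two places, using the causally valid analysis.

Stratifying would compare drugs among patients the drugs themselves sorted into HbA1c groups — a form of selection on an intermediate. The unconditioned pooled rates give the total causal effect.
So P(outcome | do(Drug K)) is just the pooled rate for Drug K: 238/800 = 0.297.

0.30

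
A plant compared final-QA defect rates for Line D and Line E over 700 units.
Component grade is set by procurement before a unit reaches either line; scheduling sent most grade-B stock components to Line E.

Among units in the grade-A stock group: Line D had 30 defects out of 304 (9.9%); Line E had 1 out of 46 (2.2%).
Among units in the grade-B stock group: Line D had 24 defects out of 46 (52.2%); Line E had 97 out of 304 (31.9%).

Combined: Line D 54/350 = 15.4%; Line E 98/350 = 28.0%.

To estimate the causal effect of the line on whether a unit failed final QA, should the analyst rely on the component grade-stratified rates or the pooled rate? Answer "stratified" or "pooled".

The component grade-specific comparison favours Line E throughout, but the pooled figures favour Line D. The question is whether to condition on component grade.
Here component grade is a common cause — it drives both which line a case falls under and the outcome. The crude comparison mixes populations; the stratum-specific rates are the causally relevant ones.
Within each level — grade-A stock: 9.9% vs 2.2%; grade-B stock: 52.2% vs 31.9% — Line E is lower every time.

stratified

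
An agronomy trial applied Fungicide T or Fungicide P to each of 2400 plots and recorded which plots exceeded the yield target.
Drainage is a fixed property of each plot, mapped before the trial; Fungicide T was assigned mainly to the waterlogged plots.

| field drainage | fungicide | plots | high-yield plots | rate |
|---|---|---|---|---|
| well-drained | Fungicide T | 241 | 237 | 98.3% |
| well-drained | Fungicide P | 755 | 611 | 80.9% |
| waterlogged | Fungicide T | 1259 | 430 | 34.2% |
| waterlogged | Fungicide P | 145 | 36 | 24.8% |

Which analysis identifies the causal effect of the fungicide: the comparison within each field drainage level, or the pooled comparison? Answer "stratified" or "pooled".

stratified

Fungicide T is higher inside every field drainage stratum but Fungicide P is higher in aggregate. Whether to stratify depends on how field drainage relates to the fungicide.
Since field drainage is a pre-existing factor (not a product of the fungicide) and it affects the outcome on its own, it is a confounder. The stratified rates, not the pooled rate, identify the causal effect.
Within each level — well-drained: 98.3% vs 80.9%; waterlogged: 34.2% vs 24.8% — Fungicide T is higher every time.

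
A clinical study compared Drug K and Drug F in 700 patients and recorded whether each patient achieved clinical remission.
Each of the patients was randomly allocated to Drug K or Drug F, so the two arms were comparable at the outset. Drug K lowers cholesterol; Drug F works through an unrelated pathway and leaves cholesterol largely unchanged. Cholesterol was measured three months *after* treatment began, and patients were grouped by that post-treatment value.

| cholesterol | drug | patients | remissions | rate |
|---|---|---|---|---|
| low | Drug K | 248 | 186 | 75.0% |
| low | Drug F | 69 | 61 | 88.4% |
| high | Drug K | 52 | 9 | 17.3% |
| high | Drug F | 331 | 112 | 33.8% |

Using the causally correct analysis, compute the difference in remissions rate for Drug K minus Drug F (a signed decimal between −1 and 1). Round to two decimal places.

Cholesterol is downstream of the drug. One should not condition on a consequence of treatment, so the overall rates are the right comparison.
The causal difference is the pooled difference: 0.650 − 0.432 = +0.217.

+0.22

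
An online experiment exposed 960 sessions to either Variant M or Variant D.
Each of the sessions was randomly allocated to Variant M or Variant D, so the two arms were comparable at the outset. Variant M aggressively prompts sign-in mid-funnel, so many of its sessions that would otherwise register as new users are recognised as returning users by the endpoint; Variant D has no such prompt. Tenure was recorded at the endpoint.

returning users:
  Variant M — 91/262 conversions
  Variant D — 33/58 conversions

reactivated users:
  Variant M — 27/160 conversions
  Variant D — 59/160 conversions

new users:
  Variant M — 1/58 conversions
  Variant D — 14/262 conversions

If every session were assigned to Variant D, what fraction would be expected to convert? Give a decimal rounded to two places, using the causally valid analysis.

The user tenure-specific comparison favours Variant D throughout, but the pooled figures favour Variant M. The question is whether to condition on user tenure.
The distribution of user tenure is itself part of what the variant does — it is an intermediate outcome. Holding it fixed would remove that part of the effect; the total effect is the pooled difference.
So P(outcome | do(Variant D)) is just the pooled rate for Variant D: 106/480 = 0.221.

0.22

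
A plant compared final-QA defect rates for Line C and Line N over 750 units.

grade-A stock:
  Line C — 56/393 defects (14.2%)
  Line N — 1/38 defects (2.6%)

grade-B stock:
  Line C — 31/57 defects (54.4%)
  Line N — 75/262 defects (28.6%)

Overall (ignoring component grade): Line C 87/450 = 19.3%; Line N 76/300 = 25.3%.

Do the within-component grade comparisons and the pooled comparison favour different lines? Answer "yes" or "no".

Within each component grade level (grade-A stock 14.2% vs 2.6%; grade-B stock 54.4% vs 28.6%), Line N has the lower rate every time. Pooled: 19.3% vs 25.3% — Line C has the lower rate overall. The two comparisons disagree.

yes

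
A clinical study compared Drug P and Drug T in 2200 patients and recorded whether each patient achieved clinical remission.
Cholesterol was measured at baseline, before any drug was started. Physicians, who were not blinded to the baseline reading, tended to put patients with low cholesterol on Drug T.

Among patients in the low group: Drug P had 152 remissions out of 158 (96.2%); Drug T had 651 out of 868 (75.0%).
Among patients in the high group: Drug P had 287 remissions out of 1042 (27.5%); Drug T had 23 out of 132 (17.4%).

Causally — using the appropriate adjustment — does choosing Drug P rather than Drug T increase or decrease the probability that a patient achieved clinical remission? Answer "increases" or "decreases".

increases

Since cholesterol is a pre-existing factor (not a product of the drug) and it affects the outcome on its own, it is a confounder. The stratified rates, not the pooled rate, identify the causal effect.
Within each level — low: 96.2% vs 75.0%; high: 27.5% vs 17.4% — Drug P is higher every time.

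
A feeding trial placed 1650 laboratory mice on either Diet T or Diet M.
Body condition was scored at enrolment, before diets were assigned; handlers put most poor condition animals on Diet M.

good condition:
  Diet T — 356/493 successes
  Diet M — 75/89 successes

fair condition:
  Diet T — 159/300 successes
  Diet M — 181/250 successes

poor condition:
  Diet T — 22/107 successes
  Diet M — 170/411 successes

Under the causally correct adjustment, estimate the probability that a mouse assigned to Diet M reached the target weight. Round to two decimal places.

0.67

The starting body condition-specific comparison favours Diet M throughout, but the pooled figures favour Diet T. The question is whether to condition on starting body condition.
Starting body condition differs across diets for reasons unrelated to any effect of the diet itself, and it separately predicts the outcome — a classic confounder. We must compare within starting body condition levels.
Standardising Diet M to the population starting body condition mix: 0.353·75/89 + 0.333·181/250 + 0.314·170/411 = 0.668.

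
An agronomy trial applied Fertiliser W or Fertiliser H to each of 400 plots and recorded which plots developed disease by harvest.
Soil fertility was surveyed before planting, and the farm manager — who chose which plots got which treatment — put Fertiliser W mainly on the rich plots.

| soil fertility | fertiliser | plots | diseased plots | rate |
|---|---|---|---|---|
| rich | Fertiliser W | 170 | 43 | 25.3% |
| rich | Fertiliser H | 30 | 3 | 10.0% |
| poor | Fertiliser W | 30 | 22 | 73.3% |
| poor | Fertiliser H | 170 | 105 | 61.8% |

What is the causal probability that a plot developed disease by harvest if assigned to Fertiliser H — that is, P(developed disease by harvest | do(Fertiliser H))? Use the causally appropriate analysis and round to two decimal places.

Soil fertility satisfies the back-door criterion: it is not a descendant of the fertiliser, and it blocks the spurious path from fertiliser to outcome. Adjusting for it (i.e., using the within-soil fertility rates) gives the causal effect.
Standardising Fertiliser H to the population soil fertility mix: 0.500·3/30 + 0.500·105/170 = 0.359.

0.36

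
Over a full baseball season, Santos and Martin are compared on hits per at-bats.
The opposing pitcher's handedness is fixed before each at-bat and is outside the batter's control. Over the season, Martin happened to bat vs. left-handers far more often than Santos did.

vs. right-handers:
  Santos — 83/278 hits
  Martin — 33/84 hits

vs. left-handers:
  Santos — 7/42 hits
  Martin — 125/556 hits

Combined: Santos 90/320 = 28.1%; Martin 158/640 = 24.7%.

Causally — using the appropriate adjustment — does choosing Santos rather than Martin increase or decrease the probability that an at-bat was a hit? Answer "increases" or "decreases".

The imbalance in pitcher handedness arose from how at-bats were allocated, not from anything the player did; and pitcher handedness independently affects the outcome. The pooled gap is confounded — condition on pitcher handedness.
Within each level — vs. right-handers: 29.9% vs 39.3%; vs. left-handers: 16.7% vs 22.5% — Martin is higher every time.

decreases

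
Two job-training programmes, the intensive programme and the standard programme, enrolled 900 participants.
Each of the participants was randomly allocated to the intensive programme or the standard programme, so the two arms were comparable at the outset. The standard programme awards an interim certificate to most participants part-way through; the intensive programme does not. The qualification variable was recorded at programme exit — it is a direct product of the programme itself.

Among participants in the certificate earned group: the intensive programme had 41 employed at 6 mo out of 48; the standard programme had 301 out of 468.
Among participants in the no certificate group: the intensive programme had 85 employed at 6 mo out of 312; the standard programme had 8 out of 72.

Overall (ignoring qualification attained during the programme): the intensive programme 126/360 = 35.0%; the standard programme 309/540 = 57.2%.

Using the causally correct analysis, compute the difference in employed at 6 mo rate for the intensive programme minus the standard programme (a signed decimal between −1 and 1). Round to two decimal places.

Stratifying would compare programmes among participants the programmes themselves sorted into qualification attained during the programme groups — a form of selection on an intermediate. The unconditioned pooled rates give the total causal effect.
The causal difference is the pooled difference: 0.350 − 0.572 = -0.222.

-0.22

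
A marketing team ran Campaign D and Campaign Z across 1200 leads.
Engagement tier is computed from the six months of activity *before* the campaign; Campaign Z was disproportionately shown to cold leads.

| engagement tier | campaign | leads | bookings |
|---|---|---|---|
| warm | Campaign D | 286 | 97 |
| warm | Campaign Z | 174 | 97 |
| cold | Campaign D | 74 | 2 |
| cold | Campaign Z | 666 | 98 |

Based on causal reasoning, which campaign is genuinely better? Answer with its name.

Here engagement tier is a common cause — it drives both which campaign a case falls under and the outcome. The crude comparison mixes populations; the stratum-specific rates are the causally relevant ones.
Within each level — warm: 33.9% vs 55.7%; cold: 2.7% vs 14.7% — Campaign Z is higher every time.

Campaign Z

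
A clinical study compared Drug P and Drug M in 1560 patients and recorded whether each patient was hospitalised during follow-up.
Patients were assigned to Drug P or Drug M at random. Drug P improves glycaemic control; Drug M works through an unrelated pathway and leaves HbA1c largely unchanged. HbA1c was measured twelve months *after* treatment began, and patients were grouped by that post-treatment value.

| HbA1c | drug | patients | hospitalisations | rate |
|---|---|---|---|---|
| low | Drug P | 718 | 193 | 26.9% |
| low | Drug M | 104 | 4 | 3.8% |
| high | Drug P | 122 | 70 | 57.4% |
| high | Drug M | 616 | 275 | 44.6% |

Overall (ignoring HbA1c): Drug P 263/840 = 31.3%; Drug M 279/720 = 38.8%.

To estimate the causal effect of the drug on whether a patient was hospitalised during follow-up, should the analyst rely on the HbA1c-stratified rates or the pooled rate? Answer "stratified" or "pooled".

HbA1c is downstream of the drug. One should not condition on a consequence of treatment, so the overall rates are the right comparison.
Pooled: Drug P 31.3% vs Drug M 38.8%; Drug P is lower overall.

pooled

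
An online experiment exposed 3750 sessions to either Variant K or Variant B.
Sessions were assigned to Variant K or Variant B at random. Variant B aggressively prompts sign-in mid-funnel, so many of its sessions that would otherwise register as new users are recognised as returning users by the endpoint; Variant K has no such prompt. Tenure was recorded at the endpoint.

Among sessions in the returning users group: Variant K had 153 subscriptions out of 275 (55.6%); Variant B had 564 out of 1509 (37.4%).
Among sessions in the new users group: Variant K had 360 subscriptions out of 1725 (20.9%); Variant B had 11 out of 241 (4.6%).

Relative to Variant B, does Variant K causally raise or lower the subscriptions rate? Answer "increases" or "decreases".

The distribution of user tenure is itself part of what the variant does — it is an intermediate outcome. Holding it fixed would remove that part of the effect; the total effect is the pooled difference.
Pooled: Variant K 25.7% vs Variant B 32.9%; Variant B is higher overall.

decreases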